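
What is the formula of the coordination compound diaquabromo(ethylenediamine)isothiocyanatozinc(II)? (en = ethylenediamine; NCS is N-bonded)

Ligands: 1 ethylenediamine (en, neutral), 1 bromo (Br, -1), 2 aqua (H2O, neutral), 1 isothiocyanato (NCS, -1). Ligand charge sum = -2.
With Zn in oxidation state +2, the complex ion is [Zn...].

[ZnBr(en)(H2O)2(NCS)]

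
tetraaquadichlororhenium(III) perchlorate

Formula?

[ReCl2(H2O)4]ClO4

Ligands: 4 aqua (H2O, neutral), 2 chloro (Cl, -1). Ligand charge sum = -2.
With Re in oxidation state +3, the complex ion is [Re...]^1+.
Charge balance with perchlorate (-1) requires 1 complex ion per 1 perchlorate.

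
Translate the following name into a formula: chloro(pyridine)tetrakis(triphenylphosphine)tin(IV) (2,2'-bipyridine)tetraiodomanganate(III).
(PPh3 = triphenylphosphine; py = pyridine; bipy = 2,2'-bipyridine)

[SnCl(PPh3)4(py)][Mn(bipy)I4]3

Cation [Sn…]: ligand charges -1, Sn(IV) ⇒ ion charge 3+.
Anion [Mn…]: ligand charges -4, Mn(III) ⇒ ion charge 1−.
One 3+ cation requires 3 of the 1− anion.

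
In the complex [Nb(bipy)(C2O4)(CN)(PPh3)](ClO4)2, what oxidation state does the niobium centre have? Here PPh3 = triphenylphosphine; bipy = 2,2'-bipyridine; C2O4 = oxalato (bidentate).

+5

2 perchlorate outside the brackets (-1 each) → the complex ion is 2+.
Ligand charges: 1×PPh3 neutral; 1×bipy neutral; 1×C2O4 = -2; 1×CN = -1; sum -3.
Nb + (-3) = 2+ ⇒ Nb is +5.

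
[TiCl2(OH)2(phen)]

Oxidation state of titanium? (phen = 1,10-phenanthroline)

+4

No counter-ion: the bracketed complex is neutral.
Ligand charges: 2×OH = -2; 2×Cl = -2; 1×phen neutral; sum -4.
Ti + (-4) = 0 ⇒ Ti is +4.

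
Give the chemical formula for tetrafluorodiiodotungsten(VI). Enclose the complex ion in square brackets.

[WF4I2]

Ligands: 2 iodo (I, -1), 4 fluoro (F, -1). Ligand charge sum = -6.
With W in oxidation state +6, the complex ion is [W...].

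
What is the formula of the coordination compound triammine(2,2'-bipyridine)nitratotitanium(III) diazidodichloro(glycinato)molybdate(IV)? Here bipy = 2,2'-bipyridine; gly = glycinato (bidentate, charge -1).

Cation [Ti…]: ligand charges -1, Ti(III) ⇒ ion charge 2+.
Anion [Mo…]: ligand charges -5, Mo(IV) ⇒ ion charge 1−.

[Ti(bipy)(NH3)3(NO3)][MoCl2(gly)(N3)2]2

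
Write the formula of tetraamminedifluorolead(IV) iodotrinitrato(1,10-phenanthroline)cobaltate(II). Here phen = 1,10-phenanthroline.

[PbF2(NH3)4][CoI(NO3)3(phen)]

Cation [Pb…]: ligand charges -2, Pb(IV) ⇒ ion charge 2+.
Anion [Co…]: ligand charges -4, Co(II) ⇒ ion charge 2−.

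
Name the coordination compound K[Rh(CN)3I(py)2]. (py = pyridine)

potassium tricyanoiodobis(pyridine)rhodate(III)

The 1 potassium counter-ion carries a total charge of +1, so each complex ion is 1−.
Ligand charges: 3×cyano (-1 each), 1×iodo (-1 each), 2×pyridine (neutral); total -4. So Rh + (-4) = 1−, giving Rh = +3.
The complex ion is anionic, so rhodium takes the -ate form rhodate(III).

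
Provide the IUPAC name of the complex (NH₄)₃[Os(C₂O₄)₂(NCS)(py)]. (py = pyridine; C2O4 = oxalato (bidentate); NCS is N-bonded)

The 3 ammonium counter-ions carry a total charge of +3, so each complex ion is 3−.
Ligand charges: 1×pyridine (neutral), 2×oxalato (-2 each), 1×isothiocyanato (-1 each); total -5. So Os + (-5) = 3−, giving Os = +2.
The complex ion is anionic, so osmium takes the -ate form osmate(II).

ammonium isothiocyanatodioxalato(pyridine)osmate(II)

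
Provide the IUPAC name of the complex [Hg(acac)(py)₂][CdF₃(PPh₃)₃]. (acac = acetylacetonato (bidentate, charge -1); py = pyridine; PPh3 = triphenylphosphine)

Both ions are complex: the cation is named first with the plain metal name, the anion second with the -ate form; each ion's ligands are alphabetised independently.
Cadmium is always +2 in its complexes; the anion's ligand charges sum to -3, so the complex anion is 1−.
A 1:1 salt means the cation carries the equal and opposite charge, 1+.
Cation: ligand charges sum to -1; for the ion to be 1+, Hg = +2.

(acetylacetonato)bis(pyridine)mercury(II) trifluorotris(triphenylphosphine)cadmate(II)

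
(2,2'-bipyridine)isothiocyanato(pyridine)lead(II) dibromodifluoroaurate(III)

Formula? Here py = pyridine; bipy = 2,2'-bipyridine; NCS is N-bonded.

Cation [Pb…]: ligand charges -1, Pb(II) ⇒ ion charge 1+.
Anion [Au…]: ligand charges -4, Au(III) ⇒ ion charge 1−.
One 1+ cation balances one 1− anion.

[Pb(bipy)(NCS)(py)][AuBr2F2]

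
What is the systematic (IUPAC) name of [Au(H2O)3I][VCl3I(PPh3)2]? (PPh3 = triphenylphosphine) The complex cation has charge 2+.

triaquaiodogold(III) trichloroiodobis(triphenylphosphine)vanadate(II)

Both ions are complex: the cation is named first with the plain metal name, the anion second with the -ate form; each ion's ligands are alphabetised independently.
The complex cation is given as 2+; its ligand charges sum to -1, so Au = +3.
A 1:1 salt means the anion carries the equal and opposite charge, 2−.
Anion: ligand charges sum to -4; for the ion to be 2−, V = +2.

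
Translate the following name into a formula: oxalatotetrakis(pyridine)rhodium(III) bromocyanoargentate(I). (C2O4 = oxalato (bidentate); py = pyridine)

[Rh(C2O4)(py)4][AgBr(CN)]

Cation [Rh…]: ligand charges -2, Rh(III) ⇒ ion charge 1+.
Anion [Ag…]: ligand charges -2, Ag(I) ⇒ ion charge 1−.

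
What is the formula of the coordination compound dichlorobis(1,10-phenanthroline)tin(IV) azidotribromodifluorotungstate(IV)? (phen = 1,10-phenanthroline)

[SnCl2(phen)2][WBr3F2(N3)]

Cation [Sn…]: ligand charges -2, Sn(IV) ⇒ ion charge 2+.
Anion [W…]: ligand charges -6, W(IV) ⇒ ion charge 2−.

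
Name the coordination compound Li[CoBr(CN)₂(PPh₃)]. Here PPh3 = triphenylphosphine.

lithium bromodicyano(triphenylphosphine)cobaltate(II)

The 1 lithium counter-ion carries a total charge of +1, so each complex ion is 1−.
Ligand charges: 1×bromo (-1 each), 2×cyano (-1 each), 1×triphenylphosphine (neutral); total -3. So Co + (-3) = 1−, giving Co = +2.
The complex ion is anionic, so cobalt takes the -ate form cobaltate(II).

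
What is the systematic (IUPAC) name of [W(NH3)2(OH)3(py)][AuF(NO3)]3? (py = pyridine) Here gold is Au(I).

diamminetrihydroxo(pyridine)tungsten(VI) fluoronitratoaurate(I)

Both ions are complex: the cation is named first with the plain metal name, the anion second with the -ate form; each ion's ligands are alphabetised independently.
Au is given as +1; the anion's ligand charges sum to -2, so the complex anion is 1−.
With 3 anions per cation, the cation must be 3×1 = 3+.
Cation: ligand charges sum to -3; for the ion to be 3+, W = +6.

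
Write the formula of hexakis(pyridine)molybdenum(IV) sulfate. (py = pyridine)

Ligands: 6 pyridine (py, neutral). Ligand charge sum = 0.
With Mo in oxidation state +4, the complex ion is [Mo...]^4+.
Charge balance with sulfate (-2) requires 1 complex ion per 2 sulfate.

[Mo(py)6](SO4)2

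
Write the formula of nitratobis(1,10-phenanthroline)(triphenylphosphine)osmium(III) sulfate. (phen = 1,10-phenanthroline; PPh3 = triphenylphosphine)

[Os(NO3)(phen)2(PPh3)]SO4

Ligands: 1 nitrato (NO3, -1), 2 1,10-phenanthroline (phen, neutral), 1 triphenylphosphine (PPh3, neutral). Ligand charge sum = -1.
With Os in oxidation state +3, the complex ion is [Os...]^2+.
Charge balance with sulfate (-2) requires 1 complex ion per 1 sulfate.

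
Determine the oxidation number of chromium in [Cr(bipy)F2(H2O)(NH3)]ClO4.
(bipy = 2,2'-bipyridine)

1 perchlorate outside the brackets (-1 each) → the complex ion is 1+.
Ligand charges: 1×NH3 neutral; 1×bipy neutral; 1×H2O neutral; 2×F = -2; sum -2.
Cr + (-2) = 1+ ⇒ Cr is +3.

+3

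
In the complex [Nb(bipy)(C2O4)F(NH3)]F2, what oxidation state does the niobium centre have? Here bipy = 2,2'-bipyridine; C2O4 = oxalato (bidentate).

+5

2 fluoride outside the brackets (-1 each) → the complex ion is 2+.
Ligand charges: 1×F = -1; 1×bipy neutral; 1×C2O4 = -2; 1×NH3 neutral; sum -3.
Nb + (-3) = 2+ ⇒ Nb is +5.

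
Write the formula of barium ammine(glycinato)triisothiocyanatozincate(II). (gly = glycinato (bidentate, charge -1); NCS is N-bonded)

Ba[Zn(gly)(NCS)3(NH3)]

Ligands: 1 glycinato (gly, -1), 3 isothiocyanato (NCS, -1), 1 ammine (NH3, neutral). Ligand charge sum = -4.
With Zn in oxidation state +2, the complex ion is [Zn...]^2−.
Charge balance with barium (+2) requires 1 complex ion per 1 barium.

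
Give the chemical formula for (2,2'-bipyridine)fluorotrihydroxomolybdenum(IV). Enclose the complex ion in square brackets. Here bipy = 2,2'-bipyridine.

Ligands: 3 hydroxo (OH, -1), 1 2,2'-bipyridine (bipy, neutral), 1 fluoro (F, -1). Ligand charge sum = -4.
With Mo in oxidation state +4, the complex ion is [Mo...].

[Mo(bipy)F(OH)3]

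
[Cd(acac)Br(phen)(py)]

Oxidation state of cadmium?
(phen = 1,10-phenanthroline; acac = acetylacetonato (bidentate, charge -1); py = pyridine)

No counter-ion: the bracketed complex is neutral.
Ligand charges: 1×phen neutral; 1×acac = -1; 1×Br = -1; 1×py neutral; sum -2.
Cd + (-2) = 0 ⇒ Cd is +2.

+2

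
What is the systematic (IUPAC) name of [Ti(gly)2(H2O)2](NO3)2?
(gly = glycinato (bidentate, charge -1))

The 2 nitrate counter-ions carry a total charge of -2, so each complex ion is 2+.
Ligand charges: 2×aqua (neutral), 2×glycinato (-1 each); total -2. So Ti + (-2) = 2+, giving Ti = +4.
Ligands are named alphabetically: aqua before glycinato.

diaquabis(glycinato)titanium(IV) nitrate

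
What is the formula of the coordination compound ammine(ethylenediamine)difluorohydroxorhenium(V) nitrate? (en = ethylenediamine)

[Re(en)F2(NH3)(OH)](NO3)2

Ligands: 1 hydroxo (OH, -1), 1 ethylenediamine (en, neutral), 2 fluoro (F, -1), 1 ammine (NH3, neutral). Ligand charge sum = -3.
With Re in oxidation state +5, the complex ion is [Re...]^2+.
Charge balance with nitrate (-1) requires 1 complex ion per 2 nitrate.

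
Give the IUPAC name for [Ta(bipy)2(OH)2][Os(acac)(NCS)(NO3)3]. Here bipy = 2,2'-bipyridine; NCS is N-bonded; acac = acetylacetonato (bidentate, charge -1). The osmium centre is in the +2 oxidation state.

bis(2,2'-bipyridine)dihydroxotantalum(V) (acetylacetonato)isothiocyanatotrinitratoosmate(II)

Both ions are complex: the cation is named first with the plain metal name, the anion second with the -ate form; each ion's ligands are alphabetised independently.
Os is given as +2; the anion's ligand charges sum to -5, so the complex anion is 3−.
A 1:1 salt means the cation carries the equal and opposite charge, 3+.
Cation: ligand charges sum to -2; for the ion to be 3+, Ta = +5.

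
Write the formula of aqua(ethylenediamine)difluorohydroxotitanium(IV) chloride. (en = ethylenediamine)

Ligands: 1 aqua (H2O, neutral), 1 hydroxo (OH, -1), 2 fluoro (F, -1), 1 ethylenediamine (en, neutral). Ligand charge sum = -3.
With Ti in oxidation state +4, the complex ion is [Ti...]^1+.
Charge balance with chloride (-1) requires 1 complex ion per 1 chloride.

[Ti(en)F2(H2O)(OH)]Cl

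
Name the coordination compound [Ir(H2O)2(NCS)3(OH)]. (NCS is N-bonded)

There is no counter-ion, so the complex is neutral overall.
Ligand charges: 1×hydroxo (-1 each), 3×isothiocyanato (-1 each), 2×aqua (neutral); total -4. So Ir + (-4) = 0, giving Ir = +4.
Ligands are named alphabetically: aqua before hydroxo before isothiocyanato.

diaquahydroxotriisothiocyanatoiridium(IV)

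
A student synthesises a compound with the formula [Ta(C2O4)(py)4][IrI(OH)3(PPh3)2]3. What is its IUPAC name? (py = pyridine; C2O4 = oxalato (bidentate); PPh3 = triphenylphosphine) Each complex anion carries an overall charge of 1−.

Both ions are complex: the cation is named first with the plain metal name, the anion second with the -ate form; each ion's ligands are alphabetised independently.
The complex anion is given as 1−; its ligand charges sum to -4, so Ir = +3.
With 3 anions per cation, the cation must be 3×1 = 3+.
Cation: ligand charges sum to -2; for the ion to be 3+, Ta = +5.

oxalatotetrakis(pyridine)tantalum(V) trihydroxoiodobis(triphenylphosphine)iridate(III)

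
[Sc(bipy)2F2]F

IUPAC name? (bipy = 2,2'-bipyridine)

bis(2,2'-bipyridine)difluoroscandium(III) fluoride

The 1 fluoride counter-ion carries a total charge of -1, so each complex ion is 1+.
Ligand charges: 2×fluoro (-1 each), 2×2,2'-bipyridine (neutral); total -2. So Sc + (-2) = 1+, giving Sc = +3.
Ligands are named alphabetically: bipyridine before fluoro.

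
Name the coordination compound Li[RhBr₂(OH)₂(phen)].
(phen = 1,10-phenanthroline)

lithium dibromodihydroxo(1,10-phenanthroline)rhodate(III)

The 1 lithium counter-ion carries a total charge of +1, so each complex ion is 1−.
Ligand charges: 1×1,10-phenanthroline (neutral), 2×bromo (-1 each), 2×hydroxo (-1 each); total -4. So Rh + (-4) = 1−, giving Rh = +3.
Ligands are named alphabetically: bromo before hydroxo before phenanthroline.
The complex ion is anionic, so rhodium takes the -ate form rhodate(III).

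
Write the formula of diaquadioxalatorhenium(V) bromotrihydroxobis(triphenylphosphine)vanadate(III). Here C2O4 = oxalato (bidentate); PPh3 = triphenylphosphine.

Cation [Re…]: ligand charges -4, Re(V) ⇒ ion charge 1+.
Anion [V…]: ligand charges -4, V(III) ⇒ ion charge 1−.
One 1+ cation balances one 1− anion.

[Re(C2O4)2(H2O)2][VBr(OH)3(PPh3)2]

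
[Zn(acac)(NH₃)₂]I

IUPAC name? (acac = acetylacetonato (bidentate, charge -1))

(acetylacetonato)diamminezinc(II) iodide

The 1 iodide counter-ion carries a total charge of -1, so each complex ion is 1+.
Ligand charges: 2×ammine (neutral), 1×acetylacetonato (-1 each); total -1. So Zn + (-1) = 1+, giving Zn = +2.
Ligands are named alphabetically: acetylacetonato before ammine.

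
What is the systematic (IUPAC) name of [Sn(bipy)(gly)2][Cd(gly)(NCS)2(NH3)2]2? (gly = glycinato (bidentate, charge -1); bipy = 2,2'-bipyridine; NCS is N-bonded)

Both ions are complex: the cation is named first with the plain metal name, the anion second with the -ate form; each ion's ligands are alphabetised independently.
Cadmium is always +2 in its complexes; the anion's ligand charges sum to -3, so the complex anion is 1−.
With 2 anions per cation, the cation must be 2×1 = 2+.
Cation: ligand charges sum to -2; for the ion to be 2+, Sn = +4.

(2,2'-bipyridine)bis(glycinato)tin(IV) diammine(glycinato)diisothiocyanatocadmate(II)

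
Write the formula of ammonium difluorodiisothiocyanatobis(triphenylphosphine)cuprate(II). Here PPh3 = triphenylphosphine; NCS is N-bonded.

(NH4)2[CuF2(NCS)2(PPh3)2]

Ligands: 2 triphenylphosphine (PPh3, neutral), 2 isothiocyanato (NCS, -1), 2 fluoro (F, -1). Ligand charge sum = -4.
With Cu in oxidation state +2, the complex ion is [Cu...]^2−.
Charge balance with ammonium (+1) requires 1 complex ion per 2 ammonium.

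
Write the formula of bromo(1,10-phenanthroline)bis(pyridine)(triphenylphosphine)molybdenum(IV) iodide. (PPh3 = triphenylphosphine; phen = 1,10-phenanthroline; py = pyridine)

Ligands: 1 triphenylphosphine (PPh3, neutral), 1 1,10-phenanthroline (phen, neutral), 2 pyridine (py, neutral), 1 bromo (Br, -1). Ligand charge sum = -1.
Charge balance with iodide (-1) requires 1 complex ion per 3 iodide.

[MoBr(phen)(PPh3)(py)2]I3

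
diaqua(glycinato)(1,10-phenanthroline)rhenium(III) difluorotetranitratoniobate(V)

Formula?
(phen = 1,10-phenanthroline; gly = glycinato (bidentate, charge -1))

[Re(gly)(H2O)2(phen)][NbF2(NO3)4]2

Cation [Re…]: ligand charges -1, Re(III) ⇒ ion charge 2+.
Anion [Nb…]: ligand charges -6, Nb(V) ⇒ ion charge 1−.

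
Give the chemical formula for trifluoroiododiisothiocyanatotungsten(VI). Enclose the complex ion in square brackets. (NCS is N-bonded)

[WF3I(NCS)2]

Ligands: 2 isothiocyanato (NCS, -1), 1 iodo (I, -1), 3 fluoro (F, -1). Ligand charge sum = -6.
With W in oxidation state +6, the complex ion is [W...].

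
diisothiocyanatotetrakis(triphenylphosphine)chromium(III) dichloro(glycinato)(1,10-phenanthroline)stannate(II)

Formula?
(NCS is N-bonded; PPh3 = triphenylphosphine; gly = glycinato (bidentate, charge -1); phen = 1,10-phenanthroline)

Cation [Cr…]: ligand charges -2, Cr(III) ⇒ ion charge 1+.
Anion [Sn…]: ligand charges -3, Sn(II) ⇒ ion charge 1−.
One 1+ cation balances one 1− anion.

[Cr(NCS)2(PPh3)4][SnCl2(gly)(phen)]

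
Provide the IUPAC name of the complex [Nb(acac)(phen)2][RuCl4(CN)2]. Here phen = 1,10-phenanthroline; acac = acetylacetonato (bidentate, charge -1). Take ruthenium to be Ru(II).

Ru is given as +2; the anion's ligand charges sum to -6, so the complex anion is 4−.
A 1:1 salt means the cation carries the equal and opposite charge, 4+.
Cation: ligand charges sum to -1; for the ion to be 4+, Nb = +5.

(acetylacetonato)bis(1,10-phenanthroline)niobium(V) tetrachlorodicyanoruthenate(II)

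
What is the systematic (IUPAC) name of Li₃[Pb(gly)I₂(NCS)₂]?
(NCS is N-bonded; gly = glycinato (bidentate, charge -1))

lithium (glycinato)diiododiisothiocyanatoplumbate(II)

The 3 lithium counter-ions carry a total charge of +3, so each complex ion is 3−.
Ligand charges: 2×isothiocyanato (-1 each), 2×iodo (-1 each), 1×glycinato (-1 each); total -5. So Pb + (-5) = 3−, giving Pb = +2.
The complex ion is anionic, so lead takes the -ate form plumbate(II).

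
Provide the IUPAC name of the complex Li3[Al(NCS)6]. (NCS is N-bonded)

lithium hexaisothiocyanatoaluminate(III)

The 3 lithium counter-ions carry a total charge of +3, so each complex ion is 3−.
Ligand charges: 6×isothiocyanato (-1 each); total -6. So Al + (-6) = 3−, giving Al = +3.
The complex ion is anionic, so aluminium takes the -ate form aluminate(III).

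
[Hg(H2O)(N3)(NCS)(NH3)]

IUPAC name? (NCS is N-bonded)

There is no counter-ion, so the complex is neutral overall.
Ligand charges: 1×ammine (neutral), 1×isothiocyanato (-1 each), 1×azido (-1 each), 1×aqua (neutral); total -2. So Hg + (-2) = 0, giving Hg = +2.
Ligands are named alphabetically: ammine before aqua before azido before isothiocyanato.

ammineaquaazidoisothiocyanatomercury(II)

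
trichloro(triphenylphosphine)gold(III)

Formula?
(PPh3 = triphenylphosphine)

[AuCl3(PPh3)]

Ligands: 1 triphenylphosphine (PPh3, neutral), 3 chloro (Cl, -1). Ligand charge sum = -3.
With Au in oxidation state +3, the complex ion is [Au...].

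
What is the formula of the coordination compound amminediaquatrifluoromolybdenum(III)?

[MoF3(H2O)2(NH3)]

Ligands: 1 ammine (NH3, neutral), 3 fluoro (F, -1), 2 aqua (H2O, neutral). Ligand charge sum = -3.
With Mo in oxidation state +3, the complex ion is [Mo...].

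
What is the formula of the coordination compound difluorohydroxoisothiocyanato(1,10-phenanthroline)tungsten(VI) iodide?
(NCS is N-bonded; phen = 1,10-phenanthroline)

Ligands: 1 isothiocyanato (NCS, -1), 2 fluoro (F, -1), 1 hydroxo (OH, -1), 1 1,10-phenanthroline (phen, neutral). Ligand charge sum = -4.
With W in oxidation state +6, the complex ion is [W...]^2+.
Charge balance with iodide (-1) requires 1 complex ion per 2 iodide.

[WF2(NCS)(OH)(phen)]I2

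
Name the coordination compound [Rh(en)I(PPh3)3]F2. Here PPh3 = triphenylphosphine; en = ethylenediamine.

(ethylenediamine)iodotris(triphenylphosphine)rhodium(III) fluoride

The 2 fluoride counter-ions carry a total charge of -2, so each complex ion is 2+.
Ligand charges: 1×iodo (-1 each), 3×triphenylphosphine (neutral), 1×ethylenediamine (neutral); total -1. So Rh + (-1) = 2+, giving Rh = +3.
Ligands are named alphabetically: ethylenediamine before iodo before triphenylphosphine.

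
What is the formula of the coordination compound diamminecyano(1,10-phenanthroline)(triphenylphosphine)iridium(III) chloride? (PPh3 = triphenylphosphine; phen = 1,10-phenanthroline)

Ligands: 1 triphenylphosphine (PPh3, neutral), 2 ammine (NH3, neutral), 1 cyano (CN, -1), 1 1,10-phenanthroline (phen, neutral). Ligand charge sum = -1.
With Ir in oxidation state +3, the complex ion is [Ir...]^2+.
Charge balance with chloride (-1) requires 1 complex ion per 2 chloride.

[Ir(CN)(NH3)2(phen)(PPh3)]Cl2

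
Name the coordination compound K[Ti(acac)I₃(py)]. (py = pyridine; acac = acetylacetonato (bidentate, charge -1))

The 1 potassium counter-ion carries a total charge of +1, so each complex ion is 1−.
Ligand charges: 1×pyridine (neutral), 1×acetylacetonato (-1 each), 3×iodo (-1 each); total -4. So Ti + (-4) = 1−, giving Ti = +3.
Ligands are named alphabetically: acetylacetonato before iodo before pyridine.
The complex ion is anionic, so titanium takes the -ate form titanate(III).

potassium (acetylacetonato)triiodo(pyridine)titanate(III)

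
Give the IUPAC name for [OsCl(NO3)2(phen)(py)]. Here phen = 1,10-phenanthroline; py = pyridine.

There is no counter-ion, so the complex is neutral overall.
Ligand charges: 1×chloro (-1 each), 2×nitrato (-1 each), 1×1,10-phenanthroline (neutral), 1×pyridine (neutral); total -3. So Os + (-3) = 0, giving Os = +3.
Ligands are named alphabetically: chloro before nitrato before phenanthroline before pyridine.

chlorodinitrato(1,10-phenanthroline)(pyridine)osmium(III)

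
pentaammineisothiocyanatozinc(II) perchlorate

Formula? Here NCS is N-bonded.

[Zn(NCS)(NH3)5]ClO4

Ligands: 5 ammine (NH3, neutral), 1 isothiocyanato (NCS, -1). Ligand charge sum = -1.
With Zn in oxidation state +2, the complex ion is [Zn...]^1+.
Charge balance with perchlorate (-1) requires 1 complex ion per 1 perchlorate.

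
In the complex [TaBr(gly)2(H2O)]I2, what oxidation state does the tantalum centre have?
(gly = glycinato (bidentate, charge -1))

+5

2 iodide outside the brackets (-1 each) → the complex ion is 2+.
Ligand charges: 2×gly = -2; 1×Br = -1; 1×H2O neutral; sum -3.
Ta + (-3) = 2+ ⇒ Ta is +5.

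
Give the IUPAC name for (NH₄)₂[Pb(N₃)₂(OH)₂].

The 2 ammonium counter-ions carry a total charge of +2, so each complex ion is 2−.
Ligand charges: 2×hydroxo (-1 each), 2×azido (-1 each); total -4. So Pb + (-4) = 2−, giving Pb = +2.
Ligands are named alphabetically: azido before hydroxo.
The complex ion is anionic, so lead takes the -ate form plumbate(II).

ammonium diazidodihydroxoplumbate(II)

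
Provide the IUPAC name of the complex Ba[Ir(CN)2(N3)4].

barium tetraazidodicyanoiridate(IV)

The 1 barium counter-ion carries a total charge of +2, so each complex ion is 2−.
Ligand charges: 2×cyano (-1 each), 4×azido (-1 each); total -6. So Ir + (-6) = 2−, giving Ir = +4.
Ligands are named alphabetically: azido before cyano.
The complex ion is anionic, so iridium takes the -ate form iridate(IV).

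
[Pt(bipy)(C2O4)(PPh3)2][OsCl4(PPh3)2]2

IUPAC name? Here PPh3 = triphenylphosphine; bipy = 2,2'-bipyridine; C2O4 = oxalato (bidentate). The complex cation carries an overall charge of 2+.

The complex cation is given as 2+; its ligand charges sum to -2, so Pt = +4.
With 2 anions per cation, each anion must be 2/2 = 1−.
Anion: ligand charges sum to -4; for the ion to be 1−, Os = +3.

(2,2'-bipyridine)oxalatobis(triphenylphosphine)platinum(IV) tetrachlorobis(triphenylphosphine)osmate(III)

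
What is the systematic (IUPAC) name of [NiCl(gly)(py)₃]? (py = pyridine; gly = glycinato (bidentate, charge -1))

chloro(glycinato)tris(pyridine)nickel(II)

There is no counter-ion, so the complex is neutral overall.
Ligand charges: 1×chloro (-1 each), 3×pyridine (neutral), 1×glycinato (-1 each); total -2. So Ni + (-2) = 0, giving Ni = +2.
Ligands are named alphabetically: chloro before glycinato before pyridine.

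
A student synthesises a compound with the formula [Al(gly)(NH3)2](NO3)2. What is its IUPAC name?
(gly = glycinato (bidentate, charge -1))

The 2 nitrate counter-ions carry a total charge of -2, so each complex ion is 2+.
Ligand charges: 2×ammine (neutral), 1×glycinato (-1 each); total -1. So Al + (-1) = 2+, giving Al = +3.
Ligands are named alphabetically: ammine before glycinato.

diammine(glycinato)aluminium(III) nitrate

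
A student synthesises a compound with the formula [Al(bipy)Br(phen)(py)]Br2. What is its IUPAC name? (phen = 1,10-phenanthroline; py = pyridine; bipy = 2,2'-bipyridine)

The 2 bromide counter-ions carry a total charge of -2, so each complex ion is 2+.
Ligand charges: 1×bromo (-1 each), 1×1,10-phenanthroline (neutral), 1×pyridine (neutral), 1×2,2'-bipyridine (neutral); total -1. So Al + (-1) = 2+, giving Al = +3.
Ligands are named alphabetically: bipyridine before bromo before phenanthroline before pyridine.

(2,2'-bipyridine)bromo(1,10-phenanthroline)(pyridine)aluminium(III) bromide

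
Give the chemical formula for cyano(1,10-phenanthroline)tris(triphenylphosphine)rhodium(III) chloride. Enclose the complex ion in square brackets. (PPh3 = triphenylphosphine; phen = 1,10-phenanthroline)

[Rh(CN)(phen)(PPh3)3]Cl2

Ligands: 3 triphenylphosphine (PPh3, neutral), 1 cyano (CN, -1), 1 1,10-phenanthroline (phen, neutral). Ligand charge sum = -1.
With Rh in oxidation state +3, the complex ion is [Rh...]^2+.
Charge balance with chloride (-1) requires 1 complex ion per 2 chloride.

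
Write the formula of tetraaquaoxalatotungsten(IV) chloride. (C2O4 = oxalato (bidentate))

[W(C2O4)(H2O)4]Cl2

Ligands: 4 aqua (H2O, neutral), 1 oxalato (C2O4, -2). Ligand charge sum = -2.
Charge balance with chloride (-1) requires 1 complex ion per 2 chloride.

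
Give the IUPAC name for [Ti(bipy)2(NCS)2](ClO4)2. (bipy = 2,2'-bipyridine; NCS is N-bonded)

The 2 perchlorate counter-ions carry a total charge of -2, so each complex ion is 2+.
Ligand charges: 2×2,2'-bipyridine (neutral), 2×isothiocyanato (-1 each); total -2. So Ti + (-2) = 2+, giving Ti = +4.
Ligands are named alphabetically: bipyridine before isothiocyanato.

bis(2,2'-bipyridine)diisothiocyanatotitanium(IV) perchlorate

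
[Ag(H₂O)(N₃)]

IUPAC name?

There is no counter-ion, so the complex is neutral overall.
Ligand charges: 1×aqua (neutral), 1×azido (-1 each); total -1. So Ag + (-1) = 0, giving Ag = +1.
Ligands are named alphabetically: aqua before azido.

aquaazidosilver(I)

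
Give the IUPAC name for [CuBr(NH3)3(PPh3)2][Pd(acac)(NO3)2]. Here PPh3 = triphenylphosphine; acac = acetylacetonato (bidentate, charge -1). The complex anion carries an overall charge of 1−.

Both ions are complex: the cation is named first with the plain metal name, the anion second with the -ate form; each ion's ligands are alphabetised independently.
The complex anion is given as 1−; its ligand charges sum to -3, so Pd = +2.
A 1:1 salt means the cation carries the equal and opposite charge, 1+.
Cation: ligand charges sum to -1; for the ion to be 1+, Cu = +2.

triamminebromobis(triphenylphosphine)copper(II) (acetylacetonato)dinitratopalladate(II)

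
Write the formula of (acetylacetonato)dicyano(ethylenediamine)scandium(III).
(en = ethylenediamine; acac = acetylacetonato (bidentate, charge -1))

[Sc(acac)(CN)2(en)]

Ligands: 1 ethylenediamine (en, neutral), 1 acetylacetonato (acac, -1), 2 cyano (CN, -1). Ligand charge sum = -3.
With Sc in oxidation state +3, the complex ion is [Sc...].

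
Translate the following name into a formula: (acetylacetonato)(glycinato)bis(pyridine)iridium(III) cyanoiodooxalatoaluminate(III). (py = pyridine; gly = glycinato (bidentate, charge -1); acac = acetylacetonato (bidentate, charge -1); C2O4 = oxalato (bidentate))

[Ir(acac)(gly)(py)2][Al(C2O4)(CN)I]

Cation [Ir…]: ligand charges -2, Ir(III) ⇒ ion charge 1+.
Anion [Al…]: ligand charges -4, Al(III) ⇒ ion charge 1−.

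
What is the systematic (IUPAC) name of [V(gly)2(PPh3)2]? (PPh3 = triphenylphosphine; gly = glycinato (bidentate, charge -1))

There is no counter-ion, so the complex is neutral overall.
Ligand charges: 2×triphenylphosphine (neutral), 2×glycinato (-1 each); total -2. So V + (-2) = 0, giving V = +2.
Ligands are named alphabetically: glycinato before triphenylphosphine.

bis(glycinato)bis(triphenylphosphine)vanadium(II)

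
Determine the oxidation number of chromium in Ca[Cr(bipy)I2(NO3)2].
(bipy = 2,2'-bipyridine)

1 calcium outside the brackets (+2 each) → the complex ion is 2−.
Ligand charges: 1×bipy neutral; 2×NO3 = -2; 2×I = -2; sum -4.
Cr + (-4) = 2− ⇒ Cr is +2.

+2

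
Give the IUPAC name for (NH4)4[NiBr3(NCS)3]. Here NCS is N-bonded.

ammonium tribromotriisothiocyanatonickelate(II)

The 4 ammonium counter-ions carry a total charge of +4, so each complex ion is 4−.
Ligand charges: 3×isothiocyanato (-1 each), 3×bromo (-1 each); total -6. So Ni + (-6) = 4−, giving Ni = +2.
The complex ion is anionic, so nickel takes the -ate form nickelate(II).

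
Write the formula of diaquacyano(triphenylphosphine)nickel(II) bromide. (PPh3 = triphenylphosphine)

[Ni(CN)(H2O)2(PPh3)]Br

Ligands: 1 triphenylphosphine (PPh3, neutral), 1 cyano (CN, -1), 2 aqua (H2O, neutral). Ligand charge sum = -1.
With Ni in oxidation state +2, the complex ion is [Ni...]^1+.
Charge balance with bromide (-1) requires 1 complex ion per 1 bromide.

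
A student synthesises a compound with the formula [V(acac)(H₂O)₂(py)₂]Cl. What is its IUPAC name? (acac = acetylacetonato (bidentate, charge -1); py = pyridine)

The 1 chloride counter-ion carries a total charge of -1, so each complex ion is 1+.
Ligand charges: 2×aqua (neutral), 1×acetylacetonato (-1 each), 2×pyridine (neutral); total -1. So V + (-1) = 1+, giving V = +2.
Ligands are named alphabetically: acetylacetonato before aqua before pyridine.

(acetylacetonato)diaquabis(pyridine)vanadium(II) chloride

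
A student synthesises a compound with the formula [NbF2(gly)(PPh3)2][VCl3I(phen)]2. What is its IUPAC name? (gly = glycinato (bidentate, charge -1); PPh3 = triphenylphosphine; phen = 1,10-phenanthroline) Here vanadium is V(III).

Both ions are complex: the cation is named first with the plain metal name, the anion second with the -ate form; each ion's ligands are alphabetised independently.
V is given as +3; the anion's ligand charges sum to -4, so the complex anion is 1−.
With 2 anions per cation, the cation must be 2×1 = 2+.
Cation: ligand charges sum to -3; for the ion to be 2+, Nb = +5.

difluoro(glycinato)bis(triphenylphosphine)niobium(V) trichloroiodo(1,10-phenanthroline)vanadate(III)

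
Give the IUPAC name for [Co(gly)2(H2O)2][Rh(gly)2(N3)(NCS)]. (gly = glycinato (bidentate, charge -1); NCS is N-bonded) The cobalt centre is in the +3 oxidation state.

Both ions are complex: the cation is named first with the plain metal name, the anion second with the -ate form; each ion's ligands are alphabetised independently.
Co is given as +3; the cation's ligand charges sum to -2, so the complex cation is 1+.
A 1:1 salt means the anion carries the equal and opposite charge, 1−.
Anion: ligand charges sum to -4; for the ion to be 1−, Rh = +3.

diaquabis(glycinato)cobalt(III) azidobis(glycinato)isothiocyanatorhodate(III)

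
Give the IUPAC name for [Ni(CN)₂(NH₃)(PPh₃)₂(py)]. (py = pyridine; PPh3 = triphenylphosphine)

amminedicyano(pyridine)bis(triphenylphosphine)nickel(II)

There is no counter-ion, so the complex is neutral overall.
Ligand charges: 1×ammine (neutral), 2×cyano (-1 each), 1×pyridine (neutral), 2×triphenylphosphine (neutral); total -2. So Ni + (-2) = 0, giving Ni = +2.
Ligands are named alphabetically: ammine before cyano before pyridine before triphenylphosphine.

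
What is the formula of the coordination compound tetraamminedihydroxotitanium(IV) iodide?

[Ti(NH3)4(OH)2]I2

Ligands: 2 hydroxo (OH, -1), 4 ammine (NH3, neutral). Ligand charge sum = -2.
Charge balance with iodide (-1) requires 1 complex ion per 2 iodide.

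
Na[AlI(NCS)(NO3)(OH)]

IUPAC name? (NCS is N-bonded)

sodium hydroxoiodoisothiocyanatonitratoaluminate(III)

The 1 sodium counter-ion carries a total charge of +1, so each complex ion is 1−.
Ligand charges: 1×isothiocyanato (-1 each), 1×hydroxo (-1 each), 1×iodo (-1 each), 1×nitrato (-1 each); total -4. So Al + (-4) = 1−, giving Al = +3.
Ligands are named alphabetically: hydroxo before iodo before isothiocyanato before nitrato.
The complex ion is anionic, so aluminium takes the -ate form aluminate(III).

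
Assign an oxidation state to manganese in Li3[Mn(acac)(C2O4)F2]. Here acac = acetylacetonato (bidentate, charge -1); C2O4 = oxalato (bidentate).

3 lithium outside the brackets (+1 each) → the complex ion is 3−.
Ligand charges: 1×acac = -1; 1×C2O4 = -2; 2×F = -2; sum -5.
Mn + (-5) = 3− ⇒ Mn is +2.

+2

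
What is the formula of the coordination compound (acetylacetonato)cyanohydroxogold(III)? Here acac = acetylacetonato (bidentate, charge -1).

[Au(acac)(CN)(OH)]

Ligands: 1 acetylacetonato (acac, -1), 1 cyano (CN, -1), 1 hydroxo (OH, -1). Ligand charge sum = -3.
With Au in oxidation state +3, the complex ion is [Au...].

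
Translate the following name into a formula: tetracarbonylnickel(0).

[Ni(CO)4]

Ligands: 4 carbonyl (CO, neutral). Ligand charge sum = 0.
With Ni in oxidation state 0, the complex ion is [Ni...].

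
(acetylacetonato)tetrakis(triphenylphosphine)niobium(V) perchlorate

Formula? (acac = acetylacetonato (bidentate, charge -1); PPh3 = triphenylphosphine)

Ligands: 1 acetylacetonato (acac, -1), 4 triphenylphosphine (PPh3, neutral). Ligand charge sum = -1.
With Nb in oxidation state +5, the complex ion is [Nb...]^4+.
Charge balance with perchlorate (-1) requires 1 complex ion per 4 perchlorate.

[Nb(acac)(PPh3)4](ClO4)4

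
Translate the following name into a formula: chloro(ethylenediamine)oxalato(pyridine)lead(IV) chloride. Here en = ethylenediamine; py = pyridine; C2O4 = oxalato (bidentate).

Ligands: 1 ethylenediamine (en, neutral), 1 pyridine (py, neutral), 1 chloro (Cl, -1), 1 oxalato (C2O4, -2). Ligand charge sum = -3.
Charge balance with chloride (-1) requires 1 complex ion per 1 chloride.

[Pb(C2O4)Cl(en)(py)]Cl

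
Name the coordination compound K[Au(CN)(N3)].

potassium azidocyanoaurate(I)

The 1 potassium counter-ion carries a total charge of +1, so each complex ion is 1−.
Ligand charges: 1×cyano (-1 each), 1×azido (-1 each); total -2. So Au + (-2) = 1−, giving Au = +1.
The complex ion is anionic, so gold takes the -ate form aurate(I).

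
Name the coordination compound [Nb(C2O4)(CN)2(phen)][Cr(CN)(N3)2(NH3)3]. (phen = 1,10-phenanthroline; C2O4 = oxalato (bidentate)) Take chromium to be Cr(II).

Both ions are complex: the cation is named first with the plain metal name, the anion second with the -ate form; each ion's ligands are alphabetised independently.
Cr is given as +2; the anion's ligand charges sum to -3, so the complex anion is 1−.
A 1:1 salt means the cation carries the equal and opposite charge, 1+.
Cation: ligand charges sum to -4; for the ion to be 1+, Nb = +5.

dicyanooxalato(1,10-phenanthroline)niobium(V) triamminediazidocyanochromate(II)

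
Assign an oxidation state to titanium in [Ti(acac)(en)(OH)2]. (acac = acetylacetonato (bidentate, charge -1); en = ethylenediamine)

+3

No counter-ion: the bracketed complex is neutral.
Ligand charges: 1×acac = -1; 2×OH = -2; 1×en neutral; sum -3.
Ti + (-3) = 0 ⇒ Ti is +3.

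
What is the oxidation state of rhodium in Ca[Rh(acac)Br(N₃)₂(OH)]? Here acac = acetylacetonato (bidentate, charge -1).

+3

1 calcium outside the brackets (+2 each) → the complex ion is 2−.
Ligand charges: 1×Br = -1; 1×OH = -1; 2×N3 = -2; 1×acac = -1; sum -5.
Rh + (-5) = 2− ⇒ Rh is +3.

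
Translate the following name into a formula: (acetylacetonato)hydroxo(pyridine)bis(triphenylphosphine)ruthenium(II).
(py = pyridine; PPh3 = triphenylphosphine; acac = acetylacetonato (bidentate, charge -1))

Ligands: 1 hydroxo (OH, -1), 1 pyridine (py, neutral), 2 triphenylphosphine (PPh3, neutral), 1 acetylacetonato (acac, -1). Ligand charge sum = -2.
With Ru in oxidation state +2, the complex ion is [Ru...].

[Ru(acac)(OH)(PPh3)2(py)]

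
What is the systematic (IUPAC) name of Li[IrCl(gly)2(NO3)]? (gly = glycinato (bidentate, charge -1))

lithium chlorobis(glycinato)nitratoiridate(III)

The 1 lithium counter-ion carries a total charge of +1, so each complex ion is 1−.
Ligand charges: 2×glycinato (-1 each), 1×chloro (-1 each), 1×nitrato (-1 each); total -4. So Ir + (-4) = 1−, giving Ir = +3.
The complex ion is anionic, so iridium takes the -ate form iridate(III).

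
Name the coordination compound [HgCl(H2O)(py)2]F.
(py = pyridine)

The 1 fluoride counter-ion carries a total charge of -1, so each complex ion is 1+.
Ligand charges: 2×pyridine (neutral), 1×aqua (neutral), 1×chloro (-1 each); total -1. So Hg + (-1) = 1+, giving Hg = +2.
Ligands are named alphabetically: aqua before chloro before pyridine.

aquachlorobis(pyridine)mercury(II) fluoride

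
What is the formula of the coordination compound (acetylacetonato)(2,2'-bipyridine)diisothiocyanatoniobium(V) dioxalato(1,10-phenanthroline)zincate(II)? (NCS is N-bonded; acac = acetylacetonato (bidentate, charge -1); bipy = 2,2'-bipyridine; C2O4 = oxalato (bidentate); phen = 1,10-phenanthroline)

[Nb(acac)(bipy)(NCS)2][Zn(C2O4)2(phen)]

Cation [Nb…]: ligand charges -3, Nb(V) ⇒ ion charge 2+.
Anion [Zn…]: ligand charges -4, Zn(II) ⇒ ion charge 2−.
One 2+ cation balances one 2− anion.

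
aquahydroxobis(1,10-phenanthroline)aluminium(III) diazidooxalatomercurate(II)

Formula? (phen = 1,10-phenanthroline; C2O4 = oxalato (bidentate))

Cation [Al…]: ligand charges -1, Al(III) ⇒ ion charge 2+.
Anion [Hg…]: ligand charges -4, Hg(II) ⇒ ion charge 2−.
One 2+ cation balances one 2− anion.

[Al(H2O)(OH)(phen)2][Hg(C2O4)(N3)2]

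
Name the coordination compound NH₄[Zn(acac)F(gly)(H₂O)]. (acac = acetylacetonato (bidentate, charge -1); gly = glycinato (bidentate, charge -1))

The 1 ammonium counter-ion carries a total charge of +1, so each complex ion is 1−.
Ligand charges: 1×acetylacetonato (-1 each), 1×aqua (neutral), 1×glycinato (-1 each), 1×fluoro (-1 each); total -3. So Zn + (-3) = 1−, giving Zn = +2.
Ligands are named alphabetically: acetylacetonato before aqua before fluoro before glycinato.
The complex ion is anionic, so zinc takes the -ate form zincate(II).

ammonium (acetylacetonato)aquafluoro(glycinato)zincate(II)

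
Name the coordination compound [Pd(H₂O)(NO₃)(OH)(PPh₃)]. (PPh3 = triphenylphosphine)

There is no counter-ion, so the complex is neutral overall.
Ligand charges: 1×aqua (neutral), 1×nitrato (-1 each), 1×triphenylphosphine (neutral), 1×hydroxo (-1 each); total -2. So Pd + (-2) = 0, giving Pd = +2.
Ligands are named alphabetically: aqua before hydroxo before nitrato before triphenylphosphine.

aquahydroxonitrato(triphenylphosphine)palladium(II)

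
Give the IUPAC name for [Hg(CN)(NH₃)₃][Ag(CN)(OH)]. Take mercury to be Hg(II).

triamminecyanomercury(II) cyanohydroxoargentate(I)

Both ions are complex: the cation is named first with the plain metal name, the anion second with the -ate form; each ion's ligands are alphabetised independently.
Hg is given as +2; the cation's ligand charges sum to -1, so the complex cation is 1+.
A 1:1 salt means the anion carries the equal and opposite charge, 1−.
Anion: ligand charges sum to -2; for the ion to be 1−, Ag = +1.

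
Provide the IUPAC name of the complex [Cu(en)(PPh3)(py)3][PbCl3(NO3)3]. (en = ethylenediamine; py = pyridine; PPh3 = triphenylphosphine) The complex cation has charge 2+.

(ethylenediamine)tris(pyridine)(triphenylphosphine)copper(II) trichlorotrinitratoplumbate(IV)

The complex cation is given as 2+; its ligand charges sum to 0, so Cu = +2.
A 1:1 salt means the anion carries the equal and opposite charge, 2−.
Anion: ligand charges sum to -6; for the ion to be 2−, Pb = +4.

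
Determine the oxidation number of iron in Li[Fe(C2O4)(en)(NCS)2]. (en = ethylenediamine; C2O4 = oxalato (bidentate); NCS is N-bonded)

1 lithium outside the brackets (+1 each) → the complex ion is 1−.
Ligand charges: 1×en neutral; 1×C2O4 = -2; 2×NCS = -2; sum -4.
Fe + (-4) = 1− ⇒ Fe is +3.

+3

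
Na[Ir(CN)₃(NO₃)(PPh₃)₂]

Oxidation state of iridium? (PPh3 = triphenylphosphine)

+3

1 sodium outside the brackets (+1 each) → the complex ion is 1−.
Ligand charges: 2×PPh3 neutral; 1×NO3 = -1; 3×CN = -3; sum -4.
Ir + (-4) = 1− ⇒ Ir is +3.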